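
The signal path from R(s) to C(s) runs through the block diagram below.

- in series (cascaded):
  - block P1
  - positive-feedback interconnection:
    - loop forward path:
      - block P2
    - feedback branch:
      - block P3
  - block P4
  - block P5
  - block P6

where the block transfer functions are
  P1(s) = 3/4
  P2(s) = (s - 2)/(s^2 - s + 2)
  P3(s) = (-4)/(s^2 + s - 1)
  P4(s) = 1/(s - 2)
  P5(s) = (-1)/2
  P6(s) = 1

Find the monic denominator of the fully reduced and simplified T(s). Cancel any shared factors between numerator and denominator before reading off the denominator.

Reducing step by step:

Step 1: apply the feedback formula to P2, P3: (s^3 - s^2 - 3*s + 2)/(s^4 + 7*s - 10)
Step 2: reduce the series chain P1, [P2/(1-P2*P3)], P4, P5, P6: (-3*s^2 - 3*s + 3)/(8*s^4 + 56*s - 80)
Step 2 gives the fully reduced T(s), with no common factor left to cancel. The denominator's leading coefficient is 8, so divide each of its coefficients by 8 to get the monic form.

Answer: s^4 + 7*s - 10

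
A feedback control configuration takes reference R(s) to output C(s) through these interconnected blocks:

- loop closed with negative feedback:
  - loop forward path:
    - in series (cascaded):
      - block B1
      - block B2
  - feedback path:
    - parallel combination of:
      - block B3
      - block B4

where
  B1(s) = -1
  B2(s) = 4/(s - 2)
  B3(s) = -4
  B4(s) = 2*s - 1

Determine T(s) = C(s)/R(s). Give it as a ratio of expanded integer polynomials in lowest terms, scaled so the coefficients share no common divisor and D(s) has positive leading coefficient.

Reducing step by step:

Step 1. reduce the series chain B1, B2; result (-4)/(s - 2)
Step 2. parallel reduction of B3, B4; result 2*s - 5
Step 3. collapse the loop ((B1*B2) forward, (B3+B4) return); the result is T(s) itself (integer coefficients, no common factor, positive leading denominator coefficient)

Answer: 4/(7*s - 18)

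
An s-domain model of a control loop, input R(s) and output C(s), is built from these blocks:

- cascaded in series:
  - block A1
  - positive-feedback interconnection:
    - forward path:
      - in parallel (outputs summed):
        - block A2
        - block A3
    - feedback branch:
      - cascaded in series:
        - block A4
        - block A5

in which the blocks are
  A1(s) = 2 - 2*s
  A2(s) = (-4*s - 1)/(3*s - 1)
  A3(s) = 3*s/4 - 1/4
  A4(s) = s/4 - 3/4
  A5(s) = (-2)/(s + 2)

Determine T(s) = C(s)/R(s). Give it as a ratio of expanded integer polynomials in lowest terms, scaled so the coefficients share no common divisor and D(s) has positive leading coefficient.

Step 1. add A2, A3 (parallel) gives (9*s^2 - 22*s - 3)/(12*s - 4)
Step 2. cascade A4, A5 gives (3 - s)/(2*s + 4)
Step 3. close the feedback loop around (A2+A3), (A4*A5) gives (18*s^3 - 8*s^2 - 94*s - 12)/(9*s^3 - 25*s^2 + 103*s - 7)
Step 4. combine A1, [(A2+A3)/(1-(A2+A3)*(A4*A5))] in series - this is the overall T(s), already in the required normalized form

Final answer: (-36*s^4 + 52*s^3 + 172*s^2 - 164*s - 24)/(9*s^3 - 25*s^2 + 103*s - 7)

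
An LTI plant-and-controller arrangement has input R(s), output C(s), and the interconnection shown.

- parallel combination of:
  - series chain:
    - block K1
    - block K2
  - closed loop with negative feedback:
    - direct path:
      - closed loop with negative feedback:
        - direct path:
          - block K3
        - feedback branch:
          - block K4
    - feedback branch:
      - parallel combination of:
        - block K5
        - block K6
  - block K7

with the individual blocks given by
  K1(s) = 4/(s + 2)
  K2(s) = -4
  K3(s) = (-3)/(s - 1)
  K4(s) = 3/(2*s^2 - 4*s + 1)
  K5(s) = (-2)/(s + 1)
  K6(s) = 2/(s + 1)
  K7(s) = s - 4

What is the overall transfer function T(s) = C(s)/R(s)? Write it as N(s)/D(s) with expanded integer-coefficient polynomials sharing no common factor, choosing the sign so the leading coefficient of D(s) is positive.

(1) combine K1, K2 in series: (-16)/(s + 2)
(2) feedback reduction of K3, K4: (-6*s^2 + 12*s - 3)/(2*s^3 - 6*s^2 + 5*s - 10)
(3) parallel reduction of K5, K6: 0
(4) apply the feedback formula to [K3/(1+K3*K4)], (K5+K6): (-6*s^2 + 12*s - 3)/(2*s^3 - 6*s^2 + 5*s - 10)
(5) parallel reduction of (K1*K2), [[K3/(1+K3*K4)]/(1+[K3/(1+K3*K4)]*(K5+K6))], K7 - this is the overall T(s), already in the required normalized form

Final answer: (2*s^5 - 10*s^4 - 37*s^3 + 124*s^2 - 79*s + 234)/(2*s^4 - 2*s^3 - 7*s^2 - 20)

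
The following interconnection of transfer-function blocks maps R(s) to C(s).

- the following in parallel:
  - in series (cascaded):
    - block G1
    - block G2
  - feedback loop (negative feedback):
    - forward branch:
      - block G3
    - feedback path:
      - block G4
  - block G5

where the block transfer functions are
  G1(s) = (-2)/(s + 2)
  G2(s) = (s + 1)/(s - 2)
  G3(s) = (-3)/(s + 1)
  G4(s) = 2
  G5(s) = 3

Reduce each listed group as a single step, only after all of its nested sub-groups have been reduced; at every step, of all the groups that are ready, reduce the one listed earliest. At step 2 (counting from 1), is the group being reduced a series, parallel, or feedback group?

The answer is feedback.

Reasoning:
Step 1 - multiply G1, G2 (series)
Step 2 - apply the feedback formula to G3, G4
Step 3 - reduce the parallel group (G1*G2), [G3/(1+G3*G4)], G5
The group at step 2 is a feedback group.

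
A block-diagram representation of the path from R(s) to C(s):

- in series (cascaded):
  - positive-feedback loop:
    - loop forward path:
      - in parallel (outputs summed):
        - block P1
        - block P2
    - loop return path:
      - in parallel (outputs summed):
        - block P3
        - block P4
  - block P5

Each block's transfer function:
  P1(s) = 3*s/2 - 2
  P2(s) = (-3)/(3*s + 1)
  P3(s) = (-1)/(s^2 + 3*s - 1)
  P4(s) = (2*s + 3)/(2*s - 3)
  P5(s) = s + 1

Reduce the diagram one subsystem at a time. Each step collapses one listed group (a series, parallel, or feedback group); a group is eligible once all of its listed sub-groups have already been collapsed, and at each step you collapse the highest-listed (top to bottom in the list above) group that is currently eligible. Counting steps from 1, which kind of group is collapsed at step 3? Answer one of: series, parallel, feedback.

Reducing step by step:

Step 1. add P1, P2 (parallel)
Step 2. add P3, P4 (parallel)
Step 3. apply the feedback formula to (P1+P2), (P3+P4)
Step 4. series reduction of [(P1+P2)/(1-(P1+P2)*(P3+P4))], P5
At step 3 the group reduced is feedback.

Answer: feedback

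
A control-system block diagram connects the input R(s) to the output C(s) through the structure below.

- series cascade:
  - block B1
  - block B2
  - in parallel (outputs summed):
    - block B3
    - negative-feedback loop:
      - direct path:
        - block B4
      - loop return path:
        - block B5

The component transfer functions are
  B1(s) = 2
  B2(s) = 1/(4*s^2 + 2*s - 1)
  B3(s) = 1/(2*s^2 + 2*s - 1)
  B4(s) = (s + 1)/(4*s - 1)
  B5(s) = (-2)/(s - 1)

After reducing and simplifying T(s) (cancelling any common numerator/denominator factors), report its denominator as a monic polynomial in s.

The answer is s^6 - s^5/4 - 25*s^4/8 - 7*s^3/16 + 17*s^2/16 - 3*s/32 - 1/32.

Reasoning:
(1) close the feedback loop around B4, B5: (s^2 - 1)/(4*s^2 - 7*s - 1)
(2) add B3, [B4/(1+B4*B5)] (parallel): (2*s^4 + 2*s^3 + s^2 - 9*s)/(8*s^4 - 6*s^3 - 20*s^2 + 5*s + 1)
(3) multiply B1, B2, (B3+[B4/(1+B4*B5)]) (series): (4*s^4 + 4*s^3 + 2*s^2 - 18*s)/(32*s^6 - 8*s^5 - 100*s^4 - 14*s^3 + 34*s^2 - 3*s - 1)
T(s) is the step-3 result (common factors already cancelled). Leading coefficient of the denominator: 32. Divide through by 32 for the monic polynomial.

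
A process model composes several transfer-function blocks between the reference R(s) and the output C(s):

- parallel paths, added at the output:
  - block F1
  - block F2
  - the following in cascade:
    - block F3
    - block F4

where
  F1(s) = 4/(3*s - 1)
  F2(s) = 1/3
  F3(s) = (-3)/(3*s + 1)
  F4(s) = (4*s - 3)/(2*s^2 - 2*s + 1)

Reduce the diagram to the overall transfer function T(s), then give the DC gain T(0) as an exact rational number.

1. cascade F3, F4 = (9 - 12*s)/(6*s^3 - 4*s^2 + s + 1)
2. reduce the parallel group F1, F2, (F3*F4) = (18*s^4 + 54*s^3 - 149*s^2 + 131*s - 16)/(54*s^4 - 54*s^3 + 21*s^2 + 6*s - 3)
That last expression is T(s); at s = 0 only the constant terms survive, so T(0) = -16/(-3) = 16/3.

Final answer: 16/3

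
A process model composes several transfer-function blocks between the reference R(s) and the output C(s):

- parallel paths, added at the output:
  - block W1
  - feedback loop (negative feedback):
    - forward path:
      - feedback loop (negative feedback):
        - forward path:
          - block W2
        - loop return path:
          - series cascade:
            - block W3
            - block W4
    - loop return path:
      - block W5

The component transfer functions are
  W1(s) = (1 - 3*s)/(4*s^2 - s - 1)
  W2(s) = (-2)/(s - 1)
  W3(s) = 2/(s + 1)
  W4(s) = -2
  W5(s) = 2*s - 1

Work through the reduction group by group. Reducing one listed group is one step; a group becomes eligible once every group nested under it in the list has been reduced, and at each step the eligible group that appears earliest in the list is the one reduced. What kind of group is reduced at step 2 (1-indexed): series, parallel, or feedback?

[1] series reduction of W3, W4
[2] apply the feedback formula to W2, (W3*W4)
[3] close the feedback loop around [W2/(1+W2*(W3*W4))], W5
[4] sum the parallel branches W1, [[W2/(1+W2*(W3*W4))]/(1+[W2/(1+W2*(W3*W4))]*W5)]
So the answer for step 2 is feedback.

Hence the answer: feedback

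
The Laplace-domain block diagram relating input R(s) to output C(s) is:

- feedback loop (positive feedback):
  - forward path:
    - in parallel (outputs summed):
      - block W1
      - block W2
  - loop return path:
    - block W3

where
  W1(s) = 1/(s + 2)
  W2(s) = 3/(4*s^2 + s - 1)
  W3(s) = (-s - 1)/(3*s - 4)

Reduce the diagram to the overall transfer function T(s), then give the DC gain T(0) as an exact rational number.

[1] add W1, W2 (parallel): (4*s^2 + 4*s + 5)/(4*s^3 + 9*s^2 + s - 2)
[2] reduce the feedback loop with forward (W1+W2) and return W3: (12*s^3 - 4*s^2 - s - 20)/(12*s^4 + 15*s^3 - 25*s^2 - s + 13)
Evaluating the step-2 result (the overall T(s)) at s = 0 gives T(0) = -20/13.

Therefore the answer is -20/13.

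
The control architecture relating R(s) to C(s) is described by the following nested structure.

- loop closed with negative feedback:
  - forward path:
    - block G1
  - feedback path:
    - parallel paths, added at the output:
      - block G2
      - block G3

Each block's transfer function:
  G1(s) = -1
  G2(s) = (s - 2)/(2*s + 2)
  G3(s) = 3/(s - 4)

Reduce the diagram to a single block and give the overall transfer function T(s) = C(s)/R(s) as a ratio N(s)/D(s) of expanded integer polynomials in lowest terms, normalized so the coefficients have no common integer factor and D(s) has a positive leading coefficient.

Reducing step by step:

[1] parallel reduction of G2, G3 -> (s^2 + 14)/(2*s^2 - 6*s - 8)
[2] apply the feedback formula to G1, (G2+G3) - this is the overall T(s), already in the required normalized form

Answer: (-2*s^2 + 6*s + 8)/(s^2 - 6*s - 22)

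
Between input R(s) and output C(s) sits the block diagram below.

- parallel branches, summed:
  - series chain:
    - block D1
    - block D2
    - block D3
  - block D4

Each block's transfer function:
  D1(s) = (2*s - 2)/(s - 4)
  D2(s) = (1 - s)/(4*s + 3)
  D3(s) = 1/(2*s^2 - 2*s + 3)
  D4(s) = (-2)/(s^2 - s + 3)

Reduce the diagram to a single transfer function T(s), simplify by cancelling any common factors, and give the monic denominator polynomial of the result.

Answer: s^6 - 21*s^5/4 + 9*s^4 - 131*s^3/8 + 21*s^2/8 - 9*s/8 - 27/2

Working:
1. reduce the series chain D1, D2, D3; result (-2*s^2 + 4*s - 2)/(8*s^4 - 34*s^3 + 14*s^2 - 15*s - 36)
2. parallel reduction of (D1*D2*D3), D4; result (-18*s^4 + 74*s^3 - 40*s^2 + 44*s + 66)/(8*s^6 - 42*s^5 + 72*s^4 - 131*s^3 + 21*s^2 - 9*s - 108)
No further cancellation is possible in the step-2 result, so that is T(s). Its denominator becomes monic after dividing by the leading coefficient 8.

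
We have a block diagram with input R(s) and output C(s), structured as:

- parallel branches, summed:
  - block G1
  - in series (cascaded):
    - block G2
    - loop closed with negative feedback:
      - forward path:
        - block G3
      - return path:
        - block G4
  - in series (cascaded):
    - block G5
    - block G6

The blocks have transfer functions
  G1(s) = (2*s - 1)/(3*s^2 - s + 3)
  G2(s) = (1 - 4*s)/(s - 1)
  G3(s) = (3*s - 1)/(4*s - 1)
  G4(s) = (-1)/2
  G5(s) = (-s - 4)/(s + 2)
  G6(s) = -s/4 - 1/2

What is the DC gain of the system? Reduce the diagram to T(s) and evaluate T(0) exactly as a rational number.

Step 1. apply the feedback formula to G3, G4; result (6*s - 2)/(5*s - 1)
Step 2. series reduction of G2, [G3/(1+G3*G4)]; result (-24*s^2 + 14*s - 2)/(5*s^2 - 6*s + 1)
Step 3. reduce the series chain G5, G6; result s/4 + 1
Step 4. sum the parallel branches G1, (G2*[G3/(1+G3*G4)]), (G5*G6); result (15*s^5 - 251*s^4 + 236*s^3 - 359*s^2 + 135*s - 16)/(60*s^4 - 92*s^3 + 96*s^2 - 76*s + 12)
DC gain: substitute s = 0 into T(s) from step 4: T(0) = -16/12 = -4/3.

Answer: -4/3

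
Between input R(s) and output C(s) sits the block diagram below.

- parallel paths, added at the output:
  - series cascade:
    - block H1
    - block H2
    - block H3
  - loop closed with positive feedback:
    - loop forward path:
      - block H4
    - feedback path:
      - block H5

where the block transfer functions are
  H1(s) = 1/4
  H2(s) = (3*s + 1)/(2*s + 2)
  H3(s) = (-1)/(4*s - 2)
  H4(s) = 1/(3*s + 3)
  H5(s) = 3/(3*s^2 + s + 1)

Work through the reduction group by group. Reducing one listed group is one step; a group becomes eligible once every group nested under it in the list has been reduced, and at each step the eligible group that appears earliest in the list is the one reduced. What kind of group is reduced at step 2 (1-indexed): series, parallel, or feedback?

Reducing step by step:

Step 1: cascade H1, H2, H3
Step 2: close the feedback loop around H4, H5
Step 3: reduce the parallel group (H1*H2*H3), [H4/(1-H4*H5)]
Step 2 collapses a feedback group.

Answer: feedback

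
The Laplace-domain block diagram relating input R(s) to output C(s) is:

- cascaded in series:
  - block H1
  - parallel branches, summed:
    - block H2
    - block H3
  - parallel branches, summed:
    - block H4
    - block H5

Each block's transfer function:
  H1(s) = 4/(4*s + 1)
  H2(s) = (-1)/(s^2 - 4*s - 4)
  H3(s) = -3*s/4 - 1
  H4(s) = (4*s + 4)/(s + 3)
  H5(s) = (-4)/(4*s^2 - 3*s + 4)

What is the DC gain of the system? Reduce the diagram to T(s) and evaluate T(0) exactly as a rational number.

[1] sum the parallel branches H2, H3 gives (-3*s^3 + 8*s^2 + 28*s + 12)/(4*s^2 - 16*s - 16)
[2] sum the parallel branches H4, H5 gives (16*s^3 + 4*s^2 + 4)/(4*s^3 + 9*s^2 - 5*s + 12)
[3] reduce the series chain H1, (H2+H3), (H4+H5) gives (-48*s^6 + 116*s^5 + 480*s^4 + 292*s^3 + 80*s^2 + 112*s + 48)/(16*s^6 - 24*s^5 - 235*s^4 - 73*s^3 - 116*s^2 - 220*s - 48)
The step-3 result is T(s). Setting s = 0: T(0) = 48/(-48) = -1.

Therefore the answer is -1.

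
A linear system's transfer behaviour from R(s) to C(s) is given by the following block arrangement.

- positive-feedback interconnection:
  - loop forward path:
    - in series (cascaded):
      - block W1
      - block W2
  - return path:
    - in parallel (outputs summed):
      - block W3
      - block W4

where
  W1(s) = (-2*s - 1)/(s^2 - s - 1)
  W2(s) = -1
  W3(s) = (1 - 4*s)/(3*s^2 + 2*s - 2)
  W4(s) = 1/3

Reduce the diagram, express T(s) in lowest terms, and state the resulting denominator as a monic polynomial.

Reducing step by step:

1. cascade W1, W2 -> (2*s + 1)/(s^2 - s - 1)
2. add W3, W4 (parallel) -> (3*s^2 - 10*s + 1)/(9*s^2 + 6*s - 6)
3. close the feedback loop around (W1*W2), (W3+W4) -> (18*s^3 + 21*s^2 - 6*s - 6)/(9*s^4 - 9*s^3 - 4*s^2 + 8*s + 5)
Step 3 gives the fully reduced T(s), with no common factor left to cancel. The denominator's leading coefficient is 9, so divide each of its coefficients by 9 to get the monic form.

Answer: s^4 - s^3 - 4*s^2/9 + 8*s/9 + 5/9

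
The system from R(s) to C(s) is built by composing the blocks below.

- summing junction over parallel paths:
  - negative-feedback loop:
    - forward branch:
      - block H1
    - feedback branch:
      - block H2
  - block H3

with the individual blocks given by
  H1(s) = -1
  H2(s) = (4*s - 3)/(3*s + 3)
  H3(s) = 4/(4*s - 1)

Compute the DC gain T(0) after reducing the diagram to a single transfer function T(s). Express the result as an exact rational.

The answer is -9/2.

Reasoning:
1. apply the feedback formula to H1, H2: (3*s + 3)/(s - 6)
2. sum the parallel branches [H1/(1+H1*H2)], H3: (12*s^2 + 13*s - 27)/(4*s^2 - 25*s + 6)
Step 2 gives the overall T(s). Then T(0) = -27/6 = -9/2.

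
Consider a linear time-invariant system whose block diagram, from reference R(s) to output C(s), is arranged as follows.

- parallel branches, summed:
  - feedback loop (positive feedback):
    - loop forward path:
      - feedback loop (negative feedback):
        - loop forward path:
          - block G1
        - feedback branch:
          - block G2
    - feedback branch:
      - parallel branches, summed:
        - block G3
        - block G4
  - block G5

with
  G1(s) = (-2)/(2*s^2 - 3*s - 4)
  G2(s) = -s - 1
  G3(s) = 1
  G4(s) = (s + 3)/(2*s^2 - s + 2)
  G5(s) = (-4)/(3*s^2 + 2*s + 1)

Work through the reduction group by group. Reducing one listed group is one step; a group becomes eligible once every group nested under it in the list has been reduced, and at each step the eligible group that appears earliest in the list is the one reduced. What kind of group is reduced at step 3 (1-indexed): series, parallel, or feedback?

Step 1 - reduce the feedback loop with forward G1 and return G2
Step 2 - combine G3, G4 in parallel
Step 3 - reduce the feedback loop with forward [G1/(1+G1*G2)] and return (G3+G4)
Step 4 - combine [[G1/(1+G1*G2)]/(1-[G1/(1+G1*G2)]*(G3+G4))], G5 in parallel
The group at step 3 is a feedback group.

Hence the answer: feedback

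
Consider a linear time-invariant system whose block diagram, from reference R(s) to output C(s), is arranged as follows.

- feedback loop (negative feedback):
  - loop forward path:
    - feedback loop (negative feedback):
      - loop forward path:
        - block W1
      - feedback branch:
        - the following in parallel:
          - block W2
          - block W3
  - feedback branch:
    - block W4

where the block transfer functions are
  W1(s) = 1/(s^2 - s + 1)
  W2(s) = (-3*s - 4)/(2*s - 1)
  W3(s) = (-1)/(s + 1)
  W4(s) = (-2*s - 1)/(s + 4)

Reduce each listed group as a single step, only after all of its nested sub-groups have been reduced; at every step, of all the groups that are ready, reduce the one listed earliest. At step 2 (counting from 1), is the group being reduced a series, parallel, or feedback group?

Answer: feedback

Working:
Step 1: combine W2, W3 in parallel
Step 2: feedback reduction of W1, (W2+W3)
Step 3: feedback reduction of [W1/(1+W1*(W2+W3))], W4
Step 2: feedback.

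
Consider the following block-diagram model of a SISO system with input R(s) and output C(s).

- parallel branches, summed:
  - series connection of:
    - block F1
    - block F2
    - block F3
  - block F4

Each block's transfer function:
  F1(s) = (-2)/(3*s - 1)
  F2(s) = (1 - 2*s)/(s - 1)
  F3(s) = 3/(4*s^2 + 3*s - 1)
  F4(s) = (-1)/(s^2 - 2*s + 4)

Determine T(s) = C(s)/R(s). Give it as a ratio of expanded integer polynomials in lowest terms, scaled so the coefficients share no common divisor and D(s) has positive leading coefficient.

The answer is (-12*s^4 + 19*s^3 - 19*s^2 + 53*s - 23)/(12*s^6 - 31*s^5 + 51*s^4 + s^3 - 59*s^2 + 30*s - 4).

Reasoning:
Step 1 - cascade F1, F2, F3: (12*s - 6)/(12*s^4 - 7*s^3 - 11*s^2 + 7*s - 1)
Step 2 - reduce the parallel group (F1*F2*F3), F4, giving the overall T(s)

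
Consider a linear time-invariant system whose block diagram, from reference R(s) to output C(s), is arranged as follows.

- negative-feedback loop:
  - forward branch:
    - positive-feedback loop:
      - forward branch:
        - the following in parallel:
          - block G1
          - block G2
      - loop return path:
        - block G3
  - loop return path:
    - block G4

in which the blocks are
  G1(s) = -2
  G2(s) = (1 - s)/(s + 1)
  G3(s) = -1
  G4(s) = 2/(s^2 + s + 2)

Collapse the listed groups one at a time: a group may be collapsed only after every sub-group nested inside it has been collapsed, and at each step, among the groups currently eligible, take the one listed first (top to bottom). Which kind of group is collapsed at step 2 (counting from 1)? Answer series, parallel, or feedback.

The answer is feedback.

Reasoning:
Step 1. add G1, G2 (parallel)
Step 2. collapse the loop ((G1+G2) forward, G3 return)
Step 3. reduce the feedback loop with forward [(G1+G2)/(1-(G1+G2)*G3)] and return G4
The group at step 2 is a feedback group.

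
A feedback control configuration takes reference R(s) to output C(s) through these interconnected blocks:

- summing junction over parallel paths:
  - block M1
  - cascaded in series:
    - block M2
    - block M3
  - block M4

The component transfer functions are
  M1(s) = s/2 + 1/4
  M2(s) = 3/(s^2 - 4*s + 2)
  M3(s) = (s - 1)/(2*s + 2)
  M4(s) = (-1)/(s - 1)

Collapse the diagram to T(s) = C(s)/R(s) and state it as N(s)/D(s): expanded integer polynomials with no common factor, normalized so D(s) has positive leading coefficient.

First reduce the diagram to T(s).

Step 1: series reduction of M2, M3 gives (3*s - 3)/(2*s^3 - 6*s^2 - 4*s + 4)
Step 2: combine M1, (M2*M3), M4 in parallel, which is the overall transfer function T(s) = C(s)/R(s) in lowest terms

Answer: (2*s^5 - 7*s^4 - 6*s^3 + 27*s^2 - 4*s - 4)/(4*s^4 - 16*s^3 + 4*s^2 + 16*s - 8)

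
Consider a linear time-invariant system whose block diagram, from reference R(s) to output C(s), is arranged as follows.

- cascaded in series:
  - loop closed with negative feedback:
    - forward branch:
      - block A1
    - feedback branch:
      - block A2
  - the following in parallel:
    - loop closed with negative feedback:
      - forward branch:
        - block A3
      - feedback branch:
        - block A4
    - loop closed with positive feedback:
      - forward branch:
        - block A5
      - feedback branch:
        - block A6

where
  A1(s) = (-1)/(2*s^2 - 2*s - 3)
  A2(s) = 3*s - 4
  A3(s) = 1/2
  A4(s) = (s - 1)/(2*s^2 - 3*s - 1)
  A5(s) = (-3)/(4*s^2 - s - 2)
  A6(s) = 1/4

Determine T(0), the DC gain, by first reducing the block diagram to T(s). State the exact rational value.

Reducing step by step:

Step 1: collapse the loop (A1 forward, A2 return); result (-1)/(2*s^2 - 5*s + 1)
Step 2: feedback reduction of A3, A4; result (2*s^2 - 3*s - 1)/(4*s^2 - 5*s - 3)
Step 3: reduce the feedback loop with forward A5 and return A6; result (-12)/(16*s^2 - 4*s - 5)
Step 4: add [A3/(1+A3*A4)], [A5/(1-A5*A6)] (parallel); result (32*s^4 - 56*s^3 - 62*s^2 + 79*s + 41)/(64*s^4 - 96*s^3 - 48*s^2 + 37*s + 15)
Step 5: cascade [A1/(1+A1*A2)], ([A3/(1+A3*A4)]+[A5/(1-A5*A6)]); result (-32*s^4 + 56*s^3 + 62*s^2 - 79*s - 41)/(128*s^6 - 512*s^5 + 448*s^4 + 218*s^3 - 203*s^2 - 38*s + 15)
The step-5 result is T(s). Setting s = 0: T(0) = -41/15.

Answer: -41/15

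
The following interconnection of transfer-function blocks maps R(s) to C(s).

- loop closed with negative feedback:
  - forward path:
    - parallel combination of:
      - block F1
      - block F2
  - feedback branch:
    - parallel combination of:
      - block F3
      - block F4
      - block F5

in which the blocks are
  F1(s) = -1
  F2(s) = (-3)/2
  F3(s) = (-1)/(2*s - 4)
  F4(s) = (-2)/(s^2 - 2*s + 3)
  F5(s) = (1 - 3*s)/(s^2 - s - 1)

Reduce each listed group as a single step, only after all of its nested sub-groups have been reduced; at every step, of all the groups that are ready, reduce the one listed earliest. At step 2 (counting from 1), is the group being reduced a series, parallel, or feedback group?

[1] combine F1, F2 in parallel
[2] add F3, F4, F5 (parallel)
[3] reduce the feedback loop with forward (F1+F2) and return (F3+F4+F5)
Step 2 collapses a parallel group.

Therefore the answer is parallel.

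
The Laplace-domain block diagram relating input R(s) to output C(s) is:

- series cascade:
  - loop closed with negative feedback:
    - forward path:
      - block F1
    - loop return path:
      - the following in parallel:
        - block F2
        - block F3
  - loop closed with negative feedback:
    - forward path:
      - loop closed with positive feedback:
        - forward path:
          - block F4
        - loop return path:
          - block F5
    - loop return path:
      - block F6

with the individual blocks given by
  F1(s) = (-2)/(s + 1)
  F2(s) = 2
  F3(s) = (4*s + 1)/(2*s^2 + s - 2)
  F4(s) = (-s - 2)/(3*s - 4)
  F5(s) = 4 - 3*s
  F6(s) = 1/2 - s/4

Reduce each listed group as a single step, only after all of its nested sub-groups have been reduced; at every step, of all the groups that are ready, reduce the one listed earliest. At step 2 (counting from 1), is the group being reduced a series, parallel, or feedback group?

Step 1 - reduce the parallel group F2, F3
Step 2 - close the feedback loop around F1, (F2+F3)
Step 3 - reduce the feedback loop with forward F4 and return F5
Step 4 - apply the feedback formula to [F4/(1-F4*F5)], F6
Step 5 - series reduction of [F1/(1+F1*(F2+F3))], [[F4/(1-F4*F5)]/(1+[F4/(1-F4*F5)]*F6)]
The group at step 2 is a feedback group.

Answer: feedback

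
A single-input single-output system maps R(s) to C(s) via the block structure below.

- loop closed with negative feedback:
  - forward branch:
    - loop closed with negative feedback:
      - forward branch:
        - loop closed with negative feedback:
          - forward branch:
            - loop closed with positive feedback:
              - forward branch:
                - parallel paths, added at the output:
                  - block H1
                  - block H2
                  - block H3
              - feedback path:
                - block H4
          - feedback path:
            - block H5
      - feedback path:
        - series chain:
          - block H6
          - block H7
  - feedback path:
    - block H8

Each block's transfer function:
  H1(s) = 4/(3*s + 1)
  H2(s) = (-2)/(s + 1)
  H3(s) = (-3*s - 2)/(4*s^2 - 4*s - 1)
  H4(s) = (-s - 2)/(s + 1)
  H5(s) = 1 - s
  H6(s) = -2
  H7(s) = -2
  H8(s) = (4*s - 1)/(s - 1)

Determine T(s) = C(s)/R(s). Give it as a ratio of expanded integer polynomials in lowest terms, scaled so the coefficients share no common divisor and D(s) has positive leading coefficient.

(1) add H1, H2, H3 (parallel) gives (-17*s^3 - 2*s^2 - 17*s - 4)/(12*s^4 + 4*s^3 - 15*s^2 - 8*s - 1)
(2) apply the feedback formula to (H1+H2+H3), H4 gives (-17*s^4 - 19*s^3 - 19*s^2 - 21*s - 4)/(12*s^5 - s^4 - 47*s^3 - 44*s^2 - 47*s - 9)
(3) reduce the feedback loop with forward [(H1+H2+H3)/(1-(H1+H2+H3)*H4)] and return H5 gives (-17*s^4 - 19*s^3 - 19*s^2 - 21*s - 4)/(29*s^5 + s^4 - 47*s^3 - 42*s^2 - 64*s - 13)
(4) multiply H6, H7 (series) gives 4
(5) close the feedback loop around [[(H1+H2+H3)/(1-(H1+H2+H3)*H4)]/(1+[(H1+H2+H3)/(1-(H1+H2+H3)*H4)]*H5)], (H6*H7) gives (-17*s^4 - 19*s^3 - 19*s^2 - 21*s - 4)/(29*s^5 - 67*s^4 - 123*s^3 - 118*s^2 - 148*s - 29)
(6) reduce the feedback loop with forward [[[(H1+H2+H3)/(1-(H1+H2+H3)*H4)]/(1+[(H1+H2+H3)/(1-(H1+H2+H3)*H4)]*H5)]/(1+[[(H1+H2+H3)/(1-(H1+H2+H3)*H4)]/(1+[(H1+H2+H3)/(1-(H1+H2+H3)*H4)]*H5)]*(H6*H7))] and return H8; the result is T(s) itself (integer coefficients, no common factor, positive leading denominator coefficient)

Hence the answer: (-17*s^5 - 2*s^4 - 2*s^2 + 17*s + 4)/(29*s^6 - 164*s^5 - 115*s^4 - 52*s^3 - 95*s^2 + 124*s + 33)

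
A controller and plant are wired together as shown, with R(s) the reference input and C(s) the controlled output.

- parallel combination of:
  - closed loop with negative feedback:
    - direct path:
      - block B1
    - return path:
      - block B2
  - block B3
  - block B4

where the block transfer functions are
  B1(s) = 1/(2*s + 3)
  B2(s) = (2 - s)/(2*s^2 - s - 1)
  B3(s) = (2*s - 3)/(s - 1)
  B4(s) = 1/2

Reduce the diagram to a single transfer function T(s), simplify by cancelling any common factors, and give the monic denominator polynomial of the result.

Answer: s^4 - 5*s^2/2 + 5*s/4 + 1/4

Working:
(1) reduce the feedback loop with forward B1 and return B2 -> (2*s^2 - s - 1)/(4*s^3 + 4*s^2 - 6*s - 1)
(2) combine [B1/(1+B1*B2)], B3, B4 in parallel -> (20*s^4 - 4*s^3 - 64*s^2 + 37*s + 9)/(8*s^4 - 20*s^2 + 10*s + 2)
That last expression is T(s), already simplified. Scaling its denominator by 1/8 (the reciprocal of the leading coefficient) yields the monic denominator.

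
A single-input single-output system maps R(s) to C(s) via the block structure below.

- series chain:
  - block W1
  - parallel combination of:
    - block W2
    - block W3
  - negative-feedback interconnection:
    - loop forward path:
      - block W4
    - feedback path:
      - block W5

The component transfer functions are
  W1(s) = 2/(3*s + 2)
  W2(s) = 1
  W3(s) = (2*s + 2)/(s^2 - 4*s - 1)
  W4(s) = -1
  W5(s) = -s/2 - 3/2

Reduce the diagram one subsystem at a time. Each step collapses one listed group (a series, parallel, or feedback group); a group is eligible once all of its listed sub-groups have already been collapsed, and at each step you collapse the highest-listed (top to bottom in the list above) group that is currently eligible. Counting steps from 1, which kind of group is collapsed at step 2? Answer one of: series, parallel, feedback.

(1) add W2, W3 (parallel)
(2) reduce the feedback loop with forward W4 and return W5
(3) cascade W1, (W2+W3), [W4/(1+W4*W5)]
The group at step 2 is a feedback group.

Hence the answer: feedback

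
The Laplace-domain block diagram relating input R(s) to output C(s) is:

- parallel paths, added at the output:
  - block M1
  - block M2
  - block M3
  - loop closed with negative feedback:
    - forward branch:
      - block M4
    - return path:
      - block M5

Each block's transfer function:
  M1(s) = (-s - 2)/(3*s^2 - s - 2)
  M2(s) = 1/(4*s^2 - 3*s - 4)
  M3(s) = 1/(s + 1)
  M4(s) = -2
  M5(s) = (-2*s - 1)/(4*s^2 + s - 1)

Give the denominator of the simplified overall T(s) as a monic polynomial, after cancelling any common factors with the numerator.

Step 1: reduce the feedback loop with forward M4 and return M5 -> (-8*s^2 - 2*s + 2)/(4*s^2 + 5*s + 1)
Step 2: parallel reduction of M1, M2, M3, [M4/(1+M4*M5)] -> (-96*s^6 + 112*s^5 + 118*s^4 - 131*s^3 - 28*s^2 + 85*s + 30)/(48*s^6 + 8*s^5 - 121*s^4 - 58*s^3 + 65*s^2 + 50*s + 8)
No further cancellation is possible in the step-2 result, so that is T(s). Its denominator becomes monic after dividing by the leading coefficient 48.

Answer: s^6 + s^5/6 - 121*s^4/48 - 29*s^3/24 + 65*s^2/48 + 25*s/24 + 1/6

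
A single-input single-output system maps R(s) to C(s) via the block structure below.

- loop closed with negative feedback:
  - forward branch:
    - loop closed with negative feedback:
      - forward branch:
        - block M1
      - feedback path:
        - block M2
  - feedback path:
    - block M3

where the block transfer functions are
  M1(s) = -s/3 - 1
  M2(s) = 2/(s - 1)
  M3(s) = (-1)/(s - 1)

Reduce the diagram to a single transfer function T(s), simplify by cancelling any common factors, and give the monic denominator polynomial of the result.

Step 1. collapse the loop (M1 forward, M2 return) -> (-s^2 - 2*s + 3)/(s - 9)
Step 2. reduce the feedback loop with forward [M1/(1+M1*M2)] and return M3 -> (-s^2 - 2*s + 3)/(2*s - 6)
The result of step 2 is T(s) in lowest terms. Its denominator has leading coefficient 2; dividing the denominator through by 2 makes it monic.

Final answer: s - 3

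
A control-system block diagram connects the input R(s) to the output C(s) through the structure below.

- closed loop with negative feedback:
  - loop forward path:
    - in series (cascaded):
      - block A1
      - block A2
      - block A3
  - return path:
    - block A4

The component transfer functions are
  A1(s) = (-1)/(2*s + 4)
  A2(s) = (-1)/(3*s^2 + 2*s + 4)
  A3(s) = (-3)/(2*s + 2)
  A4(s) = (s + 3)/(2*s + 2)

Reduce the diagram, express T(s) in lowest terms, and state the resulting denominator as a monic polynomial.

Reducing step by step:

1. combine A1, A2, A3 in series; result (-3)/(12*s^4 + 44*s^3 + 64*s^2 + 64*s + 32)
2. reduce the feedback loop with forward (A1*A2*A3) and return A4; result (-6*s - 6)/(24*s^5 + 112*s^4 + 216*s^3 + 256*s^2 + 189*s + 55)
The result of step 2 is T(s) in lowest terms. Its denominator has leading coefficient 24; dividing the denominator through by 24 makes it monic.

Answer: s^5 + 14*s^4/3 + 9*s^3 + 32*s^2/3 + 63*s/8 + 55/24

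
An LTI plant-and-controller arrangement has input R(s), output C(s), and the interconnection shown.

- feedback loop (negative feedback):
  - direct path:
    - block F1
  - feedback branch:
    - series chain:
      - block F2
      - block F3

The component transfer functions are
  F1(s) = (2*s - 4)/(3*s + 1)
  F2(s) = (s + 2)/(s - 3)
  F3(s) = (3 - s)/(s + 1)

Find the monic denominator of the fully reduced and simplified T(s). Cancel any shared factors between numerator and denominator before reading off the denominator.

(1) reduce the series chain F2, F3 gives (-s - 2)/(s + 1)
(2) reduce the feedback loop with forward F1 and return (F2*F3) gives (2*s^2 - 2*s - 4)/(s^2 + 4*s + 9)
T(s) is the step-2 result (common factors already cancelled). Leading coefficient of the denominator: 1, so no rescaling is needed.

Answer: s^2 + 4*s + 9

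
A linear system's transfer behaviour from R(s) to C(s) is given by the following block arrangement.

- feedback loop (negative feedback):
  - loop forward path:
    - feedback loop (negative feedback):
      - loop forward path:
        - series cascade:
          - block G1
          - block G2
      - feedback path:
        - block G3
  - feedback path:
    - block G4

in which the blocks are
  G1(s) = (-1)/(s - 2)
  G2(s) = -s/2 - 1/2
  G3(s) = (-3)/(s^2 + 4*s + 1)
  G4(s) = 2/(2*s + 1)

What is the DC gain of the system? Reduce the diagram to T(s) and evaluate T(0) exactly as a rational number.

(1) combine G1, G2 in series gives (s + 1)/(2*s - 4)
(2) collapse the loop ((G1*G2) forward, G3 return) gives (s^3 + 5*s^2 + 5*s + 1)/(2*s^3 + 4*s^2 - 17*s - 7)
(3) apply the feedback formula to [(G1*G2)/(1+(G1*G2)*G3)], G4 gives (2*s^4 + 11*s^3 + 15*s^2 + 7*s + 1)/(4*s^4 + 12*s^3 - 20*s^2 - 21*s - 5)
DC gain: substitute s = 0 into T(s) from step 3: T(0) = 1/(-5) = -1/5.

Therefore the answer is -1/5.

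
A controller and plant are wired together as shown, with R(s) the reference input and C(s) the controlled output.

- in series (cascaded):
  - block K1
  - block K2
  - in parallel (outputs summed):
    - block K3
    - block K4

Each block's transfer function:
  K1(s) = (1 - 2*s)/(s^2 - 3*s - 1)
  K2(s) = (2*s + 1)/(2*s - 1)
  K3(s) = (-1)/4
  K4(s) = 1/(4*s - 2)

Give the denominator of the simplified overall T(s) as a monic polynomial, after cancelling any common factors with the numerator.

Reducing step by step:

(1) combine K3, K4 in parallel = (3 - 2*s)/(8*s - 4)
(2) multiply K1, K2, (K3+K4) (series) = (4*s^2 - 4*s - 3)/(8*s^3 - 28*s^2 + 4*s + 4)
Step 2 gives the fully reduced T(s), with no common factor left to cancel. The denominator's leading coefficient is 8, so divide each of its coefficients by 8 to get the monic form.

Answer: s^3 - 7*s^2/2 + s/2 + 1/2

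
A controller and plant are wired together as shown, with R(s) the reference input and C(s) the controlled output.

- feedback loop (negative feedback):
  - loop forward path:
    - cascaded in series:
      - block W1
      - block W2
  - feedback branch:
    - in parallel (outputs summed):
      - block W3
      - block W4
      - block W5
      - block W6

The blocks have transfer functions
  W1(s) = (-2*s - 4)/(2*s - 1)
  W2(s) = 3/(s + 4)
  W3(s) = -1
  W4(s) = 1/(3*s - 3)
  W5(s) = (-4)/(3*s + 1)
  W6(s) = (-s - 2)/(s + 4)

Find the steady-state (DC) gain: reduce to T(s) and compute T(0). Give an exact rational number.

The answer is -2/11.

Reasoning:
1. cascade W1, W2; result (-6*s - 12)/(2*s^2 + 7*s - 4)
2. sum the parallel branches W3, W4, W5, W6; result (-18*s^3 - 51*s^2 + 19*s + 70)/(9*s^3 + 30*s^2 - 27*s - 12)
3. collapse the loop ((W1*W2) forward, (W3+W4+W5+W6) return); result (-18*s^4 - 96*s^3 - 66*s^2 + 132*s + 48)/(6*s^5 + 77*s^4 + 214*s^3 + 55*s^2 - 208*s - 264)
Evaluating the step-3 result (the overall T(s)) at s = 0 gives T(0) = 48/(-264) = -2/11.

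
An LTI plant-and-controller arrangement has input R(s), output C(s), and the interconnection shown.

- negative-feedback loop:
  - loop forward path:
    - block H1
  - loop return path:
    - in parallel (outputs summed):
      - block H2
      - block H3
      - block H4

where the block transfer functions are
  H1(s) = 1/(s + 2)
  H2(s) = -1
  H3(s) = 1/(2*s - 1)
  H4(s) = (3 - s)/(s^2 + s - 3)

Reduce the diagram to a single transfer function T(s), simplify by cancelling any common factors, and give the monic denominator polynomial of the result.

Reducing step by step:

Step 1: reduce the parallel group H2, H3, H4 = (-2*s^3 - 2*s^2 + 15*s - 9)/(2*s^3 + s^2 - 7*s + 3)
Step 2: feedback reduction of H1, (H2+H3+H4) = (2*s^3 + s^2 - 7*s + 3)/(2*s^4 + 3*s^3 - 7*s^2 + 4*s - 3)
No further cancellation is possible in the step-2 result, so that is T(s). Its denominator becomes monic after dividing by the leading coefficient 2.

Answer: s^4 + 3*s^3/2 - 7*s^2/2 + 2*s - 3/2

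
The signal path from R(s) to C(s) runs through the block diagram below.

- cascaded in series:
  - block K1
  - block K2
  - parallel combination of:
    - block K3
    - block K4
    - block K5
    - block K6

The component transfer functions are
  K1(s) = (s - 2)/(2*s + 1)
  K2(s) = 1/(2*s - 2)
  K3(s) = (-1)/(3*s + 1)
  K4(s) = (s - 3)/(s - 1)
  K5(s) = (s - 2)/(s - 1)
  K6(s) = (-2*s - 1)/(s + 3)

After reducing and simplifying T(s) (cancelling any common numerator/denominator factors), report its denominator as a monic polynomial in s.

The answer is s^5 + 11*s^4/6 - 4*s^3 - s^2 + 5*s/3 + 1/2.

Reasoning:
Step 1. add K3, K4, K5, K6 (parallel): (5*s^2 - 42*s - 11)/(3*s^3 + 7*s^2 - 7*s - 3)
Step 2. series reduction of K1, K2, (K3+K4+K5+K6): (5*s^3 - 52*s^2 + 73*s + 22)/(12*s^5 + 22*s^4 - 48*s^3 - 12*s^2 + 20*s + 6)
The result of step 2 is T(s) in lowest terms. Its denominator has leading coefficient 12; dividing the denominator through by 12 makes it monic.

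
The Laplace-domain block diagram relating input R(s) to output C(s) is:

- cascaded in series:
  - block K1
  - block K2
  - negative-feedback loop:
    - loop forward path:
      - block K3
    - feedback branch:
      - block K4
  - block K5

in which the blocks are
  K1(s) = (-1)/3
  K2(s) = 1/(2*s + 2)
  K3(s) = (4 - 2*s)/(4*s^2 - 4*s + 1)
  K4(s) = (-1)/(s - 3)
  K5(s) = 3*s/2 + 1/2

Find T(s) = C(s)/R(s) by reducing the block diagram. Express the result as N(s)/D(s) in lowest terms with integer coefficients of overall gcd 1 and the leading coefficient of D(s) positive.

1. close the feedback loop around K3, K4; result (-2*s^2 + 10*s - 12)/(4*s^3 - 16*s^2 + 15*s - 7)
2. reduce the series chain K1, K2, [K3/(1+K3*K4)], K5, giving the overall T(s)

Hence the answer: (3*s^3 - 14*s^2 + 13*s + 6)/(24*s^4 - 72*s^3 - 6*s^2 + 48*s - 42)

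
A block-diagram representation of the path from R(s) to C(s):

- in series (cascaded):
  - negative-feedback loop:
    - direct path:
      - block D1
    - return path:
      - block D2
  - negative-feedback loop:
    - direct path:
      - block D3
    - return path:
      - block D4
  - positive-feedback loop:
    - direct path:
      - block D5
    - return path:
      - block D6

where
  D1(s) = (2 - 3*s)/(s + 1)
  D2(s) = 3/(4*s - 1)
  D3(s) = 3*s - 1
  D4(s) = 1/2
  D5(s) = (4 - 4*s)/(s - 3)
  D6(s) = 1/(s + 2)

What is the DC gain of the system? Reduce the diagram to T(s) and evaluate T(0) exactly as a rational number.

1. apply the feedback formula to D1, D2 -> (-12*s^2 + 11*s - 2)/(4*s^2 - 6*s + 5)
2. apply the feedback formula to D3, D4 -> (6*s - 2)/(3*s + 1)
3. reduce the feedback loop with forward D5 and return D6 -> (-4*s^2 - 4*s + 8)/(s^2 + 3*s - 10)
4. cascade [D1/(1+D1*D2)], [D3/(1+D3*D4)], [D5/(1-D5*D6)] -> (288*s^5 - 72*s^4 - 800*s^3 + 840*s^2 - 288*s + 32)/(12*s^5 + 22*s^4 - 153*s^3 + 172*s^2 - 75*s - 50)
Step 4 gives the overall T(s). Then T(0) = 32/(-50) = -16/25.

Hence the answer: -16/25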